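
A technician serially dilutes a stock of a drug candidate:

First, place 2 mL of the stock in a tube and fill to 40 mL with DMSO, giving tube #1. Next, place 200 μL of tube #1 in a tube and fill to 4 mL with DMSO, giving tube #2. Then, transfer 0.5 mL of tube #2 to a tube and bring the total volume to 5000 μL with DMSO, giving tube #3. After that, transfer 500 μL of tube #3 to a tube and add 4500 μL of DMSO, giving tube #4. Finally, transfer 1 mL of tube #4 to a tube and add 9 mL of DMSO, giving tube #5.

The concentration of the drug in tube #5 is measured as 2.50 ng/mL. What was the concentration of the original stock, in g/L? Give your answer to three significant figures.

1.00 g/L

Step 1: 2 mL brought to 40 mL → factor 40/2 = 20
Step 2: 200 μL brought to 4 mL → factor 4000/200 = 20
Step 3: 0.5 mL brought to 5000 μL → factor 5/0.5 = 10
Step 4: 500 μL + 4500 μL = 5000 μL total → factor 5000/500 = 10
Step 5: 1 mL + 9 mL = 10 mL total → factor 10/1 = 10
Overall dilution factor = 20 × 20 × 10 × 10 × 10 = 4 × 10^5
Stock = 2.50 ng/mL × 4 × 10^5 = 1.000 × 10^6 ng/mL = 1.00 g/L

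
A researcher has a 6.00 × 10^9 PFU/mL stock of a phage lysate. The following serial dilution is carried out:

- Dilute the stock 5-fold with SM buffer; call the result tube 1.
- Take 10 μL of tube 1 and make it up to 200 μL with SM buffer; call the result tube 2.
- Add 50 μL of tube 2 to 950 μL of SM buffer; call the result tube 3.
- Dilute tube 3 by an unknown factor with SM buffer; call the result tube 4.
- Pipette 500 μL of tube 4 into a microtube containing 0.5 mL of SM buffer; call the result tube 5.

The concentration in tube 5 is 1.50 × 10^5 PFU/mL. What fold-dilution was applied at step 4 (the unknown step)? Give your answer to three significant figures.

Step 1: 5-fold → factor 5
Step 2: 10 μL brought to 200 μL → factor 200/10 = 20
Step 3: 50 μL + 950 μL = 1000 μL total → factor 1000/50 = 20
Step 4: unknown factor x
Step 5: 500 μL + 0.5 mL = 1000 μL total → factor 1000/500 = 2
Product of known-step factors = 4000
Overall factor = 6.00 × 10^9 PFU/mL / (1.50 × 10^5 PFU/mL) = 40000
x = 40000 / 4000 = 10.0

10.0-fold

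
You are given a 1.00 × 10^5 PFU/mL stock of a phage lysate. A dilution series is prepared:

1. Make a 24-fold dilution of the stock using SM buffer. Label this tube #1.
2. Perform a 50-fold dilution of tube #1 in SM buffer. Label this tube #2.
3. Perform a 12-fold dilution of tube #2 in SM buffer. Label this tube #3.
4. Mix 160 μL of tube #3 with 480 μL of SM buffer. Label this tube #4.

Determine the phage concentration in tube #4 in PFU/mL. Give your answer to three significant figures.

Step 1: 24-fold → factor 24
Step 2: 50-fold → factor 50
Step 3: 12-fold → factor 12
Step 4: 160 μL + 480 μL = 640 μL total → factor 640/160 = 4
Overall dilution factor = 24 × 50 × 12 × 4 = 57600
Final = 1.00 × 10^5 PFU/mL / 57600 = 1.74 PFU/mL

1.74 PFU/mL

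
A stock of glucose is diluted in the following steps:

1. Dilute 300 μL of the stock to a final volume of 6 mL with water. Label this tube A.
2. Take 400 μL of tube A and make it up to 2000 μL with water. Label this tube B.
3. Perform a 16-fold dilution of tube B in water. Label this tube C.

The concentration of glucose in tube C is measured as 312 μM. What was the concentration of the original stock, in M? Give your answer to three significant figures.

0.499 M

Step 1: 300 μL brought to 6 mL → factor 6000/300 = 20
Step 2: 400 μL brought to 2000 μL → factor 2000/400 = 5
Step 3: 16-fold → factor 16
Overall dilution factor = 20 × 5 × 16 = 1600
Stock = 312 μM × 1600 = 4.992 × 10^5 μM = 0.499 M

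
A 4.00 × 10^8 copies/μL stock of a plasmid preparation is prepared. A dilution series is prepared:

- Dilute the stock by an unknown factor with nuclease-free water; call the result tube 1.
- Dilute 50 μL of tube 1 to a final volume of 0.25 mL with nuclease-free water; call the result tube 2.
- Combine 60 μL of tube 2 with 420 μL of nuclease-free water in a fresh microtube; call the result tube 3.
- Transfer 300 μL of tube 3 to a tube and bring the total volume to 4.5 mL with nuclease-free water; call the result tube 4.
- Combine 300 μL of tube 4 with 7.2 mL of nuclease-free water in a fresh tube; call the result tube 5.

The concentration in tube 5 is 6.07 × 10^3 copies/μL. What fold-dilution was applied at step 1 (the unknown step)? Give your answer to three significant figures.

4.39-fold

Step 1: unknown factor x
Step 2: 50 μL brought to 0.25 mL → factor 250/50 = 5
Step 3: 60 μL + 420 μL = 480 μL total → factor 480/60 = 8
Step 4: 300 μL brought to 4.5 mL → factor 4500/300 = 15
Step 5: 300 μL + 7.2 mL = 7500 μL total → factor 7500/300 = 25
Product of known-step factors = 15000
Overall factor = 4.00 × 10^8 copies/μL / (6.07 × 10^3 copies/μL) = 65898
x = 65898 / 15000 = 4.39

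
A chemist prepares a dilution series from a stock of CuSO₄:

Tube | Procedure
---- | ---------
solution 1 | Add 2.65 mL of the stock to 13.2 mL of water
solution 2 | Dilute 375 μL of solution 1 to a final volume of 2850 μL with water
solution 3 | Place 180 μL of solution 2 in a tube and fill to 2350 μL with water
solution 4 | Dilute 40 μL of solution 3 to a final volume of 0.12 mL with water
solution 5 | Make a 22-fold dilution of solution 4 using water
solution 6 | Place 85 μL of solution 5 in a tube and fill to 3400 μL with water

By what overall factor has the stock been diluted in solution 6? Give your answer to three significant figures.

1.57 × 10^6

Step 1: 2.65 mL + 13.2 mL = 15.85 mL total → factor 15.85/2.65 = 5.9811
Step 2: 375 μL brought to 2850 μL → factor 2850/375 = 7.6
Step 3: 180 μL brought to 2350 μL → factor 2350/180 = 13.056
Step 4: 40 μL brought to 0.12 mL → factor 120/40 = 3
Step 5: 22-fold → factor 22
Step 6: 85 μL brought to 3400 μL → factor 3400/85 = 40
Overall dilution factor = 5.9811 × 7.6 × 13.056 × 3 × 22 × 40 = 1.5667 × 10^6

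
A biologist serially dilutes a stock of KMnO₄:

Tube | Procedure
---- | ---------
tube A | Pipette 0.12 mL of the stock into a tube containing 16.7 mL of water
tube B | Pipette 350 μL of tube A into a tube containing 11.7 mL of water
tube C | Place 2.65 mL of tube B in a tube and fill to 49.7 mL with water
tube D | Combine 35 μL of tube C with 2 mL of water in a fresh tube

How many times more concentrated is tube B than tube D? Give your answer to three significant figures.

1.09 × 10^3

Step 1: 0.12 mL + 16.7 mL = 16.82 mL total → factor 16.82/0.12 = 140.17
Step 2: 350 μL + 11.7 mL = 12050 μL total → factor 12050/350 = 34.429
Step 3: 2.65 mL brought to 49.7 mL → factor 49.7/2.65 = 18.755
Step 4: 35 μL + 2 mL = 2035 μL total → factor 2035/35 = 58.143
Dilution factor to tube B = 4825.7; to tube D = 5.2622 × 10^6
[tube B]/[tube D] = (factor to tube D)/(factor to tube B) = 5.2622 × 10^6/4825.7 = 1.09 × 10^3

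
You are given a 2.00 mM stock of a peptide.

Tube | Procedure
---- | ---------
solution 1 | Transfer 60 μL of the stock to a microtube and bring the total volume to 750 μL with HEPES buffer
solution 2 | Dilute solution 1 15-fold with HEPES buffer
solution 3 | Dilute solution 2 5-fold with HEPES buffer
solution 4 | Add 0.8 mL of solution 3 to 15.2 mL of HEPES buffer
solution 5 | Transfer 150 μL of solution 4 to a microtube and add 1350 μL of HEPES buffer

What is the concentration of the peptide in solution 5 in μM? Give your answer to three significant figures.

Step 1: 60 μL brought to 750 μL → factor 750/60 = 12.5
Step 2: 15-fold → factor 15
Step 3: 5-fold → factor 5
Step 4: 0.8 mL + 15.2 mL = 16 mL total → factor 16/0.8 = 20
Step 5: 150 μL + 1350 μL = 1500 μL total → factor 1500/150 = 10
Overall dilution factor = 12.5 × 15 × 5 × 20 × 10 = 1.875 × 10^5
Final = 2.00 mM / 1.875 × 10^5 = 1.067 × 10^-5 mM = 0.0107 μM

0.0107 μM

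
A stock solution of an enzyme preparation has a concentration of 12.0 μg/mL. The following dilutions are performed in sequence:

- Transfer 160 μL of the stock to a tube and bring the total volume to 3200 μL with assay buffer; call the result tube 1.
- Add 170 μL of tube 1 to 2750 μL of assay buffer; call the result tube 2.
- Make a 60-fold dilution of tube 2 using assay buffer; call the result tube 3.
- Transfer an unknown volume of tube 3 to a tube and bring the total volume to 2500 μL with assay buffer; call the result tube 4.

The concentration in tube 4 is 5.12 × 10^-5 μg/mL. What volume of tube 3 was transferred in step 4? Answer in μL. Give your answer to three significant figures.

220 μL

Step 1: 160 μL brought to 3200 μL → factor 3200/160 = 20
Step 2: 170 μL + 2750 μL = 2920 μL total → factor 2920/170 = 17.176
Step 3: 60-fold → factor 60
Step 4: v brought to 2500 μL → factor = 2500 μL/v
Product of known-step factors = 20612
Overall factor = 12.0 μg/mL / (5.12 × 10^-5 μg/mL) = 2.3438 × 10^5
Step-4 factor = 2.3438 × 10^5 / 20612 = 11.371
v = 2500 μL / 11.371 = 220 μL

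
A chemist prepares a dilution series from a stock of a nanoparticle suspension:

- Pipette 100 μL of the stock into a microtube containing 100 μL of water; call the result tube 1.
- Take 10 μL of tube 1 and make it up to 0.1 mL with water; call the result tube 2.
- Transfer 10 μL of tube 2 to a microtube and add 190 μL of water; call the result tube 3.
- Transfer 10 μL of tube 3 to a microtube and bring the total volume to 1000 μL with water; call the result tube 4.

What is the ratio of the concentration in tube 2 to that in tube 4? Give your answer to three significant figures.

Step 1: 100 μL + 100 μL = 200 μL total → factor 200/100 = 2
Step 2: 10 μL brought to 0.1 mL → factor 100/10 = 10
Step 3: 10 μL + 190 μL = 200 μL total → factor 200/10 = 20
Step 4: 10 μL brought to 1000 μL → factor 1000/10 = 100
Dilution factor to tube 2 = 20; to tube 4 = 40000
[tube 2]/[tube 4] = (factor to tube 4)/(factor to tube 2) = 40000/20 = 2.00 × 10^3

2.00 × 10^3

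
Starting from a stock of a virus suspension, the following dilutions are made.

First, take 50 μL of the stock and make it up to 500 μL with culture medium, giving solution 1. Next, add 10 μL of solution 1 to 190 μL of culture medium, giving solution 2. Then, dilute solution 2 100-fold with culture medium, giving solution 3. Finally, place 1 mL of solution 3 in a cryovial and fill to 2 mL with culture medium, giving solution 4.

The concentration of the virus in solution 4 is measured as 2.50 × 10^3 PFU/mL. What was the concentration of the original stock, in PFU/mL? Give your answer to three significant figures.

Step 1: 50 μL brought to 500 μL → factor 500/50 = 10
Step 2: 10 μL + 190 μL = 200 μL total → factor 200/10 = 20
Step 3: 100-fold → factor 100
Step 4: 1 mL brought to 2 mL → factor 2/1 = 2
Overall dilution factor = 10 × 20 × 100 × 2 = 40000
Stock = 2.50 × 10^3 PFU/mL × 40000 = 1.00 × 10^8 PFU/mL

1.00 × 10^8 PFU/mL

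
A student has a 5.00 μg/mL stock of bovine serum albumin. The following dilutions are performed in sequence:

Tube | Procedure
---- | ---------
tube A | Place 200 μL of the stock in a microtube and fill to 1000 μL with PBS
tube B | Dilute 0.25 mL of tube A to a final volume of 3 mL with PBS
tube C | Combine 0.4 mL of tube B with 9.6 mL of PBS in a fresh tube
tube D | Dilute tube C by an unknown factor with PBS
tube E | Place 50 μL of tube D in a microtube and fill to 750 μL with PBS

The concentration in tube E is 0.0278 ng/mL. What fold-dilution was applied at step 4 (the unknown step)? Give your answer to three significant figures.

Step 1: 200 μL brought to 1000 μL → factor 1000/200 = 5
Step 2: 0.25 mL brought to 3 mL → factor 3/0.25 = 12
Step 3: 0.4 mL + 9.6 mL = 10 mL total → factor 10/0.4 = 25
Step 4: unknown factor x
Step 5: 50 μL brought to 750 μL → factor 750/50 = 15
Product of known-step factors = 22500
Overall factor = 5.00 μg/mL / (0.0278 ng/mL) = 1.7986 × 10^5
x = 1.7986 × 10^5 / 22500 = 7.99

7.99-fold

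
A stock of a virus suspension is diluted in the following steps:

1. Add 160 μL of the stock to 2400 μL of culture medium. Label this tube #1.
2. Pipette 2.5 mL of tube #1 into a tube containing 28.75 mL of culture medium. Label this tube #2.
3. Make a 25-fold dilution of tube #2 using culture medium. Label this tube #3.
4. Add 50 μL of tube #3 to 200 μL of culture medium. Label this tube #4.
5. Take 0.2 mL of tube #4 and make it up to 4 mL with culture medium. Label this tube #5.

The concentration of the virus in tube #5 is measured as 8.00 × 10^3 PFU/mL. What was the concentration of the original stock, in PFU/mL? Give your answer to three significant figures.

Step 1: 160 μL + 2400 μL = 2560 μL total → factor 2560/160 = 16
Step 2: 2.5 mL + 28.75 mL = 31.25 mL total → factor 31.25/2.5 = 12.5
Step 3: 25-fold → factor 25
Step 4: 50 μL + 200 μL = 250 μL total → factor 250/50 = 5
Step 5: 0.2 mL brought to 4 mL → factor 4/0.2 = 20
Overall dilution factor = 16 × 12.5 × 25 × 5 × 20 = 5 × 10^5
Stock = 8.00 × 10^3 PFU/mL × 5 × 10^5 = 4.00 × 10^9 PFU/mL

4.00 × 10^9 PFU/mL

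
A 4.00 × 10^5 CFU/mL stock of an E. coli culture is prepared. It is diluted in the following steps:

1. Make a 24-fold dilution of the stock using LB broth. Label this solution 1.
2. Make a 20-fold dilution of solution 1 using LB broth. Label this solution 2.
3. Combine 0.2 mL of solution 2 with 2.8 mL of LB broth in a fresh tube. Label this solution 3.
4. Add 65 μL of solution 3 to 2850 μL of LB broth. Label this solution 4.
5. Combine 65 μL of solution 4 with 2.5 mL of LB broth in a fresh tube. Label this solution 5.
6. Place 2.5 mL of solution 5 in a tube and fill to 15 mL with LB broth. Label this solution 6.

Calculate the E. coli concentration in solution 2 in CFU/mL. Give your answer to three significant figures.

833 CFU/mL

Step 1: 24-fold → factor 24
Step 2: 20-fold → factor 20
Dilution factor through solution 2 = 24 × 20 = 480
[solution 2] = 4.00 × 10^5 CFU/mL / 480 = 833 CFU/mL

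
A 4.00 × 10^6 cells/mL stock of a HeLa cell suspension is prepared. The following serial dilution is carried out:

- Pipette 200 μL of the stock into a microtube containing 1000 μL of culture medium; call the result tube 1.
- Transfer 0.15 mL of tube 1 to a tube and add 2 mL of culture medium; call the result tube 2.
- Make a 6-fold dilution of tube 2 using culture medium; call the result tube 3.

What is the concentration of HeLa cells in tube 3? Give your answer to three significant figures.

Step 1: 200 μL + 1000 μL = 1200 μL total → factor 1200/200 = 6
Step 2: 0.15 mL + 2 mL = 2.15 mL total → factor 2.15/0.15 = 14.333
Step 3: 6-fold → factor 6
Dilution factor through tube 3 = 6 × 14.333 × 6 = 516
[tube 3] = 4.00 × 10^6 cells/mL / 516 = 7.75 × 10^3 cells/mL

7.75 × 10^3 cells/mL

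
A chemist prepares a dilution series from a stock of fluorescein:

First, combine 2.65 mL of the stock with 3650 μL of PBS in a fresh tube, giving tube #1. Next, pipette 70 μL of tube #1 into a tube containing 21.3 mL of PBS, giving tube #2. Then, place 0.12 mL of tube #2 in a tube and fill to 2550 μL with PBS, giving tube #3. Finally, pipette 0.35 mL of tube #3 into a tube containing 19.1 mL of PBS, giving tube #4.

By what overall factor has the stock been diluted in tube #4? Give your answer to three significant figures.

Step 1: 2.65 mL + 3650 μL = 6.3 mL total → factor 6.3/2.65 = 2.3774
Step 2: 70 μL + 21.3 mL = 21370 μL total → factor 21370/70 = 305.29
Step 3: 0.12 mL brought to 2550 μL → factor 2.55/0.12 = 21.25
Step 4: 0.35 mL + 19.1 mL = 19.45 mL total → factor 19.45/0.35 = 55.571
Overall dilution factor = 2.3774 × 305.29 × 21.25 × 55.571 = 8.5706 × 10^5

8.57 × 10^5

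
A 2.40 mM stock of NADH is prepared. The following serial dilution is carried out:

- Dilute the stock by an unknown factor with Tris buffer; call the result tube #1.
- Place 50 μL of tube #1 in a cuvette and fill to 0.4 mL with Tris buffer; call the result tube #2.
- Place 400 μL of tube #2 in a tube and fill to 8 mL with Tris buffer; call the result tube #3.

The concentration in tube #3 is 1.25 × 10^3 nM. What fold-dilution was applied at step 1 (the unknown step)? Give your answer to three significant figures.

Step 1: unknown factor x
Step 2: 50 μL brought to 0.4 mL → factor 400/50 = 8
Step 3: 400 μL brought to 8 mL → factor 8000/400 = 20
Product of known-step factors = 160
Overall factor = 2.40 mM / (1.25 × 10^3 nM) = 1920
x = 1920 / 160 = 12.0

12.0-fold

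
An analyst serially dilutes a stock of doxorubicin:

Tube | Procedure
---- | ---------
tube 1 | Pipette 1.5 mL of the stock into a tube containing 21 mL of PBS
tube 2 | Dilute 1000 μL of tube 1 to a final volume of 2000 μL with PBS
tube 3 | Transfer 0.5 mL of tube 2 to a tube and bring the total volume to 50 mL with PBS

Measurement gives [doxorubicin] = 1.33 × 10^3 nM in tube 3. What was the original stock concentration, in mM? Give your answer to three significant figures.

Step 1: 1.5 mL + 21 mL = 22.5 mL total → factor 22.5/1.5 = 15
Step 2: 1000 μL brought to 2000 μL → factor 2000/1000 = 2
Step 3: 0.5 mL brought to 50 mL → factor 50/0.5 = 100
Overall dilution factor = 15 × 2 × 100 = 3000
Stock = 1.33 × 10^3 nM × 3000 = 3.990 × 10^6 nM = 3.99 mM

3.99 mM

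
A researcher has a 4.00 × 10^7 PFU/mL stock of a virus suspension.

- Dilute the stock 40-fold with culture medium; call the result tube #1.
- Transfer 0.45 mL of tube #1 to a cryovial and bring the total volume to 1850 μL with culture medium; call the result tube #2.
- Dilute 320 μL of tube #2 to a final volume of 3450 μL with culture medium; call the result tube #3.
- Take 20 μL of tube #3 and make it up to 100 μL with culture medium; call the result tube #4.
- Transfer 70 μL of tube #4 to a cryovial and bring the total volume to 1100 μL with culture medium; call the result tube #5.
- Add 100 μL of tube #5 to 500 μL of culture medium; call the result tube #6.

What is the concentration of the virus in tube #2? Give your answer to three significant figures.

2.43 × 10^5 PFU/mL

Step 1: 40-fold → factor 40
Step 2: 0.45 mL brought to 1850 μL → factor 1.85/0.45 = 4.1111
Dilution factor through tube #2 = 40 × 4.1111 = 164.44
[tube #2] = 4.00 × 10^7 PFU/mL / 164.44 = 2.43 × 10^5 PFU/mL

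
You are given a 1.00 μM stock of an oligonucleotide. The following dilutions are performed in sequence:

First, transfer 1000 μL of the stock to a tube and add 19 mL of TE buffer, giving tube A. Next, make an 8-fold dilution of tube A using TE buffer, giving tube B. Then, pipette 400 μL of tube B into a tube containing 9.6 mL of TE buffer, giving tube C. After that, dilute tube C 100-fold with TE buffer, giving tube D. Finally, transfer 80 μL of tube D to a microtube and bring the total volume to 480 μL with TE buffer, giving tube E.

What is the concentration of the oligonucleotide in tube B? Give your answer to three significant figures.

Step 1: 1000 μL + 19 mL = 20000 μL total → factor 20000/1000 = 20
Step 2: 8-fold → factor 8
Dilution factor through tube B = 20 × 8 = 160
[tube B] = 1.00 μM / 160 = 0.00625 μM

0.00625 μM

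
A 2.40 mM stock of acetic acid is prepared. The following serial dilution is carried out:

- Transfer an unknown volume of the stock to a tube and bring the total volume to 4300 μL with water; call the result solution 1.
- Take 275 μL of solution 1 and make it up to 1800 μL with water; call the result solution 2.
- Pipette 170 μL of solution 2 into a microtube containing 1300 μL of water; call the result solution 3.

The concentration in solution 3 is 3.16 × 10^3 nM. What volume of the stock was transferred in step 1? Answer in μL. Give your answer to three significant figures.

Step 1: v brought to 4300 μL → factor = 4300 μL/v
Step 2: 275 μL brought to 1800 μL → factor 1800/275 = 6.5455
Step 3: 170 μL + 1300 μL = 1470 μL total → factor 1470/170 = 8.6471
Product of known-step factors = 56.599
Overall factor = 2.40 mM / (3.16 × 10^3 nM) = 759.49
Step-1 factor = 759.49 / 56.599 = 13.419
v = 4300 μL / 13.419 = 320 μL

320 μL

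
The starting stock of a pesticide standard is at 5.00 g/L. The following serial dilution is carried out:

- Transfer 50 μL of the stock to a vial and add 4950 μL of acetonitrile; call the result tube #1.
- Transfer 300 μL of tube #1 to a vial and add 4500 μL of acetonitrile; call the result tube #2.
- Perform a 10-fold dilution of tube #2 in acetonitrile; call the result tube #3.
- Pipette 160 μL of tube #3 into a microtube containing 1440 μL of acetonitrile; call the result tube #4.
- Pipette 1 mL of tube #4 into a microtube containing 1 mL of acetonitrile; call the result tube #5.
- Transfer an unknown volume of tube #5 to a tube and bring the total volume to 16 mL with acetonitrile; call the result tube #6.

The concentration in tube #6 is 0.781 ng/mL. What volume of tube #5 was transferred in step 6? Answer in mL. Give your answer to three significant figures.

0.800 mL

Step 1: 50 μL + 4950 μL = 5000 μL total → factor 5000/50 = 100
Step 2: 300 μL + 4500 μL = 4800 μL total → factor 4800/300 = 16
Step 3: 10-fold → factor 10
Step 4: 160 μL + 1440 μL = 1600 μL total → factor 1600/160 = 10
Step 5: 1 mL + 1 mL = 2 mL total → factor 2/1 = 2
Step 6: v brought to 16 mL → factor = 16 mL/v
Product of known-step factors = 3.2 × 10^5
Overall factor = 5.00 g/L / (0.781 ng/mL) = 6.402 × 10^6
Step-6 factor = 6.402 × 10^6 / 3.2 × 10^5 = 20.006
v = 16 mL / 20.006 = 0.800 mL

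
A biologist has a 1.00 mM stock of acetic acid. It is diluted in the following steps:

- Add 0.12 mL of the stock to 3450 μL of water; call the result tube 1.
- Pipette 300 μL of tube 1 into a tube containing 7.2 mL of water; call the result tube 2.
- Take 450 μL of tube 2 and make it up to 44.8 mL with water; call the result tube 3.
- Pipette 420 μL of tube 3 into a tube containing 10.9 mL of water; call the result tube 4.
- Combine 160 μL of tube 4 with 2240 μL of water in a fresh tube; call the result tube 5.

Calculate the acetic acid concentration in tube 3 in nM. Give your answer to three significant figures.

13.5 nM

Step 1: 0.12 mL + 3450 μL = 3.57 mL total → factor 3.57/0.12 = 29.75
Step 2: 300 μL + 7.2 mL = 7500 μL total → factor 7500/300 = 25
Step 3: 450 μL brought to 44.8 mL → factor 44800/450 = 99.556
Dilution factor through tube 3 = 29.75 × 25 × 99.556 = 74044
[tube 3] = 1.00 mM / 74044 = 1.351 × 10^-5 mM = 13.5 nM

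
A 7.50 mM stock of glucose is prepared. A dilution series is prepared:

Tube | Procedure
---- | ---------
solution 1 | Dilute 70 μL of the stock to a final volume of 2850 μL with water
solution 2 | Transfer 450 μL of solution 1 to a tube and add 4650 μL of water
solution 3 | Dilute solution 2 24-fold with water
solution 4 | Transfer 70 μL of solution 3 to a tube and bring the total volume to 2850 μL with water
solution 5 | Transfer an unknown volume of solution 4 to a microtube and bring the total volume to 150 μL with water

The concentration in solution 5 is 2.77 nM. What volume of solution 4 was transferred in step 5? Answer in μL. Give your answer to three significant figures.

Step 1: 70 μL brought to 2850 μL → factor 2850/70 = 40.714
Step 2: 450 μL + 4650 μL = 5100 μL total → factor 5100/450 = 11.333
Step 3: 24-fold → factor 24
Step 4: 70 μL brought to 2850 μL → factor 2850/70 = 40.714
Step 5: v brought to 150 μL → factor = 150 μL/v
Product of known-step factors = 4.5088 × 10^5
Overall factor = 7.50 mM / (2.77 nM) = 2.7076 × 10^6
Step-5 factor = 2.7076 × 10^6 / 4.5088 × 10^5 = 6.0051
v = 150 μL / 6.0051 = 25.0 μL

25.0 μL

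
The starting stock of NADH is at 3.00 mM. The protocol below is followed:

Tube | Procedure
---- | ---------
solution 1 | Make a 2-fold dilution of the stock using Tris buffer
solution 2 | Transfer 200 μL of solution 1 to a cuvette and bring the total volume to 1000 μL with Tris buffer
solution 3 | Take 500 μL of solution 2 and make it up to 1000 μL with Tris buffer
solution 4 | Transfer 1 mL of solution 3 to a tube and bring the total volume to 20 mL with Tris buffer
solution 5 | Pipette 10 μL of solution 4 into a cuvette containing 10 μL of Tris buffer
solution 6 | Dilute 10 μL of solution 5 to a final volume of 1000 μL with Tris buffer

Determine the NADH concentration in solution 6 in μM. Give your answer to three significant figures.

Step 1: 2-fold → factor 2
Step 2: 200 μL brought to 1000 μL → factor 1000/200 = 5
Step 3: 500 μL brought to 1000 μL → factor 1000/500 = 2
Step 4: 1 mL brought to 20 mL → factor 20/1 = 20
Step 5: 10 μL + 10 μL = 20 μL total → factor 20/10 = 2
Step 6: 10 μL brought to 1000 μL → factor 1000/10 = 100
Overall dilution factor = 2 × 5 × 2 × 20 × 2 × 100 = 80000
Final = 3.00 mM / 80000 = 3.750 × 10^-5 mM = 0.0375 μM

0.0375 μM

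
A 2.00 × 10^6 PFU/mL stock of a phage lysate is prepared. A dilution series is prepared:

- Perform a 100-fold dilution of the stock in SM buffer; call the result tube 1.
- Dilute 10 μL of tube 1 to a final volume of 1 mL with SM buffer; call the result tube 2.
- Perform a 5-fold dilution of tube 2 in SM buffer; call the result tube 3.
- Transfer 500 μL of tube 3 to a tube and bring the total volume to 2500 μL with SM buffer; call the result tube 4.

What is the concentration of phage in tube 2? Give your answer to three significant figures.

Step 1: 100-fold → factor 100
Step 2: 10 μL brought to 1 mL → factor 1000/10 = 100
Dilution factor through tube 2 = 100 × 100 = 10000
[tube 2] = 2.00 × 10^6 PFU/mL / 10000 = 200 PFU/mL

200 PFU/mL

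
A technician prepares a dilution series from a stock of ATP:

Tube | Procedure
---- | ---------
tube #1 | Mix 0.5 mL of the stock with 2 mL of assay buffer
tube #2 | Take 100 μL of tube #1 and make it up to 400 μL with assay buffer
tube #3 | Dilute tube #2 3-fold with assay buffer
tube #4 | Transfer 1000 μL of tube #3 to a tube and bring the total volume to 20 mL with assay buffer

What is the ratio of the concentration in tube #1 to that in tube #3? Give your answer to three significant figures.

Step 1: 0.5 mL + 2 mL = 2.5 mL total → factor 2.5/0.5 = 5
Step 2: 100 μL brought to 400 μL → factor 400/100 = 4
Step 3: 3-fold → factor 3
Dilution factor to tube #1 = 5; to tube #3 = 60
[tube #1]/[tube #3] = (factor to tube #3)/(factor to tube #1) = 60/5 = 12.0

12.0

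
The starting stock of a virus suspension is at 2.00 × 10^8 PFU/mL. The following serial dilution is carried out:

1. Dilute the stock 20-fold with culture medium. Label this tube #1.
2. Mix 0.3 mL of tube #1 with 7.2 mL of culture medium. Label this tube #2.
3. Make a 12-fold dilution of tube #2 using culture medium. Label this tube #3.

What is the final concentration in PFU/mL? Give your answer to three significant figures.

3.33 × 10^4 PFU/mL

Step 1: 20-fold → factor 20
Step 2: 0.3 mL + 7.2 mL = 7.5 mL total → factor 7.5/0.3 = 25
Step 3: 12-fold → factor 12
Overall dilution factor = 20 × 25 × 12 = 6000
Final = 2.00 × 10^8 PFU/mL / 6000 = 3.33 × 10^4 PFU/mL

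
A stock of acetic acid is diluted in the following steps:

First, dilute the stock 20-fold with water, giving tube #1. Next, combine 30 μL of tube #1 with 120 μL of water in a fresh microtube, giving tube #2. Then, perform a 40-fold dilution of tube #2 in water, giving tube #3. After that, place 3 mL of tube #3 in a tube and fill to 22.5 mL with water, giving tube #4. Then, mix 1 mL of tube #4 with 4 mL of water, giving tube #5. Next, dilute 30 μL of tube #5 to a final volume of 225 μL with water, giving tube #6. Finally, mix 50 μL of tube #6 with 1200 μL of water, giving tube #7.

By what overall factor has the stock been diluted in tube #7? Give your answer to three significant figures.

Step 1: 20-fold → factor 20
Step 2: 30 μL + 120 μL = 150 μL total → factor 150/30 = 5
Step 3: 40-fold → factor 40
Step 4: 3 mL brought to 22.5 mL → factor 22.5/3 = 7.5
Step 5: 1 mL + 4 mL = 5 mL total → factor 5/1 = 5
Step 6: 30 μL brought to 225 μL → factor 225/30 = 7.5
Step 7: 50 μL + 1200 μL = 1250 μL total → factor 1250/50 = 25
Overall dilution factor = 20 × 5 × 40 × 7.5 × 5 × 7.5 × 25 = 2.8125 × 10^7

2.81 × 10^7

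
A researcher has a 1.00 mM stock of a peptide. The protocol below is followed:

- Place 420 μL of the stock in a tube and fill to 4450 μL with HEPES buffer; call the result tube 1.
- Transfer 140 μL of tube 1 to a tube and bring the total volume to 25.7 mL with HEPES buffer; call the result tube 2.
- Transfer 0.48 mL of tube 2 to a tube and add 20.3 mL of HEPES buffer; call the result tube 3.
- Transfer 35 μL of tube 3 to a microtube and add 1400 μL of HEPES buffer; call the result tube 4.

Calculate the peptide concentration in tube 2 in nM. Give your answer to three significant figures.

Step 1: 420 μL brought to 4450 μL → factor 4450/420 = 10.595
Step 2: 140 μL brought to 25.7 mL → factor 25700/140 = 183.57
Dilution factor through tube 2 = 10.595 × 183.57 = 1945
[tube 2] = 1.00 mM / 1945 = 0.0005141 mM = 514 nM

514 nM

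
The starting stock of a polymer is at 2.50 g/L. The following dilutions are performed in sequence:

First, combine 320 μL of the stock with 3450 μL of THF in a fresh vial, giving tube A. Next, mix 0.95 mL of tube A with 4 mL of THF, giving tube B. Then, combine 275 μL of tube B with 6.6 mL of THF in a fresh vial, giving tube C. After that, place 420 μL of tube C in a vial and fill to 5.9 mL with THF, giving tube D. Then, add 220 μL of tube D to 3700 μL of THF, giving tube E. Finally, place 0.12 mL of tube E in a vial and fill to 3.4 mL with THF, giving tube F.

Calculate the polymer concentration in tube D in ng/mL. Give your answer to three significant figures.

Step 1: 320 μL + 3450 μL = 3770 μL total → factor 3770/320 = 11.781
Step 2: 0.95 mL + 4 mL = 4.95 mL total → factor 4.95/0.95 = 5.2105
Step 3: 275 μL + 6.6 mL = 6875 μL total → factor 6875/275 = 25
Step 4: 420 μL brought to 5.9 mL → factor 5900/420 = 14.048
Dilution factor through tube D = 11.781 × 5.2105 × 25 × 14.048 = 21558
[tube D] = 2.50 g/L / 21558 = 0.0001160 g/L = 116 ng/mL

116 ng/mL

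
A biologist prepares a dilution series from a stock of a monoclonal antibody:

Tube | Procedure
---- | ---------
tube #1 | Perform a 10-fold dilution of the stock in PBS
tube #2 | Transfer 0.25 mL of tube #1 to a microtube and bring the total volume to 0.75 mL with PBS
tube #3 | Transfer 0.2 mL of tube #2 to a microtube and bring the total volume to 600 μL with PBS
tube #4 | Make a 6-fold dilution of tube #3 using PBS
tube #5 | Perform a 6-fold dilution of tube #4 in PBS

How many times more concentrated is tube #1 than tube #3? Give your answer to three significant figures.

9.00

Step 1: 10-fold → factor 10
Step 2: 0.25 mL brought to 0.75 mL → factor 0.75/0.25 = 3
Step 3: 0.2 mL brought to 600 μL → factor 0.6/0.2 = 3
Dilution factor to tube #1 = 10; to tube #3 = 90
[tube #1]/[tube #3] = (factor to tube #3)/(factor to tube #1) = 90/10 = 9.00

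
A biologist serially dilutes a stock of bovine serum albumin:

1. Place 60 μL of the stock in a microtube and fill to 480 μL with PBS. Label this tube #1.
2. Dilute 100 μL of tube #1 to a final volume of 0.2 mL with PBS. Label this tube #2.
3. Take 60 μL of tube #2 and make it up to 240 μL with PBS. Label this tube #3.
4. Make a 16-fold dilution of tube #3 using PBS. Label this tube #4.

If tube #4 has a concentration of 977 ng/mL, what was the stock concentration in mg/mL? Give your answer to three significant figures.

1.00 mg/mL

Step 1: 60 μL brought to 480 μL → factor 480/60 = 8
Step 2: 100 μL brought to 0.2 mL → factor 200/100 = 2
Step 3: 60 μL brought to 240 μL → factor 240/60 = 4
Step 4: 16-fold → factor 16
Overall dilution factor = 8 × 2 × 4 × 16 = 1024
Stock = 977 ng/mL × 1024 = 1.000 × 10^6 ng/mL = 1.00 mg/mL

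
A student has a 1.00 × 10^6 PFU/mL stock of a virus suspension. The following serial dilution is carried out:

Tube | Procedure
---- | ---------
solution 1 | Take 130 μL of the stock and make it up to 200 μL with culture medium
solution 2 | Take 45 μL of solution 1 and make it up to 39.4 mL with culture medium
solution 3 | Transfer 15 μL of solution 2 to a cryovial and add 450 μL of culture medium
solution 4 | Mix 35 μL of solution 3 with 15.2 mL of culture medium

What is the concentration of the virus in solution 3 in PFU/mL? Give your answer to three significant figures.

Step 1: 130 μL brought to 200 μL → factor 200/130 = 1.5385
Step 2: 45 μL brought to 39.4 mL → factor 39400/45 = 875.56
Step 3: 15 μL + 450 μL = 465 μL total → factor 465/15 = 31
Dilution factor through solution 3 = 1.5385 × 875.56 × 31 = 41757
[solution 3] = 1.00 × 10^6 PFU/mL / 41757 = 23.9 PFU/mL

23.9 PFU/mL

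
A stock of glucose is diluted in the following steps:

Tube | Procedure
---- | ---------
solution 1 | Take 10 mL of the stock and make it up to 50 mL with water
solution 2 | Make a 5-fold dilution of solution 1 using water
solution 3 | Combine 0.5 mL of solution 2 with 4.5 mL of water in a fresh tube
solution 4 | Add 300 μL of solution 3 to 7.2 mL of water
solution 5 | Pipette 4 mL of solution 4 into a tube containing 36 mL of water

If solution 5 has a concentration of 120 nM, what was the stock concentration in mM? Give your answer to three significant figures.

Step 1: 10 mL brought to 50 mL → factor 50/10 = 5
Step 2: 5-fold → factor 5
Step 3: 0.5 mL + 4.5 mL = 5 mL total → factor 5/0.5 = 10
Step 4: 300 μL + 7.2 mL = 7500 μL total → factor 7500/300 = 25
Step 5: 4 mL + 36 mL = 40 mL total → factor 40/4 = 10
Overall dilution factor = 5 × 5 × 10 × 25 × 10 = 62500
Stock = 120 nM × 62500 = 7.500 × 10^6 nM = 7.50 mM

7.50 mM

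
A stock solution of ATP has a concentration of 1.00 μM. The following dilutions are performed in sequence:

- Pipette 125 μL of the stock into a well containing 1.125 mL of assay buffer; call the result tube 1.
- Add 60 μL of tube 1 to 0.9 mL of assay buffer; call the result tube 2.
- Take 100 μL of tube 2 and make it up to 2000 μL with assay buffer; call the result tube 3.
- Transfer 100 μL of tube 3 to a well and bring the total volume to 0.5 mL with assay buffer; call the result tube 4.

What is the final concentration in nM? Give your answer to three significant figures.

Step 1: 125 μL + 1.125 mL = 1250 μL total → factor 1250/125 = 10
Step 2: 60 μL + 0.9 mL = 960 μL total → factor 960/60 = 16
Step 3: 100 μL brought to 2000 μL → factor 2000/100 = 20
Step 4: 100 μL brought to 0.5 mL → factor 500/100 = 5
Overall dilution factor = 10 × 16 × 20 × 5 = 16000
Final = 1.00 μM / 16000 = 6.250 × 10^-5 μM = 0.0625 nM

0.0625 nM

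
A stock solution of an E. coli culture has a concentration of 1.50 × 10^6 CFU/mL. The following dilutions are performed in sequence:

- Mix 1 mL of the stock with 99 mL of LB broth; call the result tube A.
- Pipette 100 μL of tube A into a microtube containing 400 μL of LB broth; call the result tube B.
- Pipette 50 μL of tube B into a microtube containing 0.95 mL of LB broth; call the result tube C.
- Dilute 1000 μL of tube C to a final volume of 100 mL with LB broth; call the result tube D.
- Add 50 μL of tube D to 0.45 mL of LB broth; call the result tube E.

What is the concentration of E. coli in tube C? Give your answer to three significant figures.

150 CFU/mL

Step 1: 1 mL + 99 mL = 100 mL total → factor 100/1 = 100
Step 2: 100 μL + 400 μL = 500 μL total → factor 500/100 = 5
Step 3: 50 μL + 0.95 mL = 1000 μL total → factor 1000/50 = 20
Dilution factor through tube C = 100 × 5 × 20 = 10000
[tube C] = 1.50 × 10^6 CFU/mL / 10000 = 150 CFU/mL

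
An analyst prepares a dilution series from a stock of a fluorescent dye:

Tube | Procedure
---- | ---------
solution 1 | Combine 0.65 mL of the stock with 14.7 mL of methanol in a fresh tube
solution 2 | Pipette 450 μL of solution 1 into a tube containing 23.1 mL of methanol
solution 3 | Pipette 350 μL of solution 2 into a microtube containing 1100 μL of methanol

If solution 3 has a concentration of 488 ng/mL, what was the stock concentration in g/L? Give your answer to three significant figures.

Step 1: 0.65 mL + 14.7 mL = 15.35 mL total → factor 15.35/0.65 = 23.615
Step 2: 450 μL + 23.1 mL = 23550 μL total → factor 23550/450 = 52.333
Step 3: 350 μL + 1100 μL = 1450 μL total → factor 1450/350 = 4.1429
Overall dilution factor = 23.615 × 52.333 × 4.1429 = 5120
Stock = 488 ng/mL × 5120 = 2.499 × 10^6 ng/mL = 2.50 g/L

2.50 g/L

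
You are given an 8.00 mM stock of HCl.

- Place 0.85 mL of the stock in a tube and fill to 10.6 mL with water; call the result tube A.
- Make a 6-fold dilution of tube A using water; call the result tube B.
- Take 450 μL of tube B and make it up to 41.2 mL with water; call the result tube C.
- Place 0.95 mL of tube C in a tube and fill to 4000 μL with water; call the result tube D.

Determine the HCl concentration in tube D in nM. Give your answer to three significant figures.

Step 1: 0.85 mL brought to 10.6 mL → factor 10.6/0.85 = 12.471
Step 2: 6-fold → factor 6
Step 3: 450 μL brought to 41.2 mL → factor 41200/450 = 91.556
Step 4: 0.95 mL brought to 4000 μL → factor 4/0.95 = 4.2105
Overall dilution factor = 12.471 × 6 × 91.556 × 4.2105 = 28844
Final = 8.00 mM / 28844 = 0.0002774 mM = 277 nM

277 nM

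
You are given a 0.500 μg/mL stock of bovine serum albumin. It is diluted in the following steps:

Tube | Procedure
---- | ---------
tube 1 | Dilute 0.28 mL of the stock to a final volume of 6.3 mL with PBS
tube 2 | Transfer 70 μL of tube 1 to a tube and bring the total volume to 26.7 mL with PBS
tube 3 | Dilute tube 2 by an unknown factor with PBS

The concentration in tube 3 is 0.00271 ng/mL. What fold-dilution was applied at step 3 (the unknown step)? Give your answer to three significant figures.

Step 1: 0.28 mL brought to 6.3 mL → factor 6.3/0.28 = 22.5
Step 2: 70 μL brought to 26.7 mL → factor 26700/70 = 381.43
Step 3: unknown factor x
Product of known-step factors = 8582.1
Overall factor = 0.500 μg/mL / (0.00271 ng/mL) = 1.845 × 10^5
x = 1.845 × 10^5 / 8582.1 = 21.5

21.5-fold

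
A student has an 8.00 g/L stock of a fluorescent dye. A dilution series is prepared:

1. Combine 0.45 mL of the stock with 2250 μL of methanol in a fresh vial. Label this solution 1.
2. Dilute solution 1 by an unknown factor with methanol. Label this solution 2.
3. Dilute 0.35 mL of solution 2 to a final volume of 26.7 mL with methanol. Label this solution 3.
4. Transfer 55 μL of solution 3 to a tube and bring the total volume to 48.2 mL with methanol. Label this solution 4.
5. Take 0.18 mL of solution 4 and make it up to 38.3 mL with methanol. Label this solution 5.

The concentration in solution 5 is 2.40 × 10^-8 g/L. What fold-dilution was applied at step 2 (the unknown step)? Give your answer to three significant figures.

Step 1: 0.45 mL + 2250 μL = 2.7 mL total → factor 2.7/0.45 = 6
Step 2: unknown factor x
Step 3: 0.35 mL brought to 26.7 mL → factor 26.7/0.35 = 76.286
Step 4: 55 μL brought to 48.2 mL → factor 48200/55 = 876.36
Step 5: 0.18 mL brought to 38.3 mL → factor 38.3/0.18 = 212.78
Product of known-step factors = 8.535 × 10^7
Overall factor = 8.00 g/L / (2.40 × 10^-8 g/L) = 3.3333 × 10^8
x = 3.3333 × 10^8 / 8.535 × 10^7 = 3.91

3.91-fold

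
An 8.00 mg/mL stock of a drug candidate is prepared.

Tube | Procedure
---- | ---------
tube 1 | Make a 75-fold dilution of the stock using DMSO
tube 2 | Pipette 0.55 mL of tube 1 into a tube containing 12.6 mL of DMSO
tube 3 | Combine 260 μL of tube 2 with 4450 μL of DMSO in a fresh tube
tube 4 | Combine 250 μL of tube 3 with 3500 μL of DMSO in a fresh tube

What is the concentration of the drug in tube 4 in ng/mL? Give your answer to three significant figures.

Step 1: 75-fold → factor 75
Step 2: 0.55 mL + 12.6 mL = 13.15 mL total → factor 13.15/0.55 = 23.909
Step 3: 260 μL + 4450 μL = 4710 μL total → factor 4710/260 = 18.115
Step 4: 250 μL + 3500 μL = 3750 μL total → factor 3750/250 = 15
Overall dilution factor = 75 × 23.909 × 18.115 × 15 = 4.8726 × 10^5
Final = 8.00 mg/mL / 4.8726 × 10^5 = 1.642 × 10^-5 mg/mL = 16.4 ng/mL

16.4 ng/mL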